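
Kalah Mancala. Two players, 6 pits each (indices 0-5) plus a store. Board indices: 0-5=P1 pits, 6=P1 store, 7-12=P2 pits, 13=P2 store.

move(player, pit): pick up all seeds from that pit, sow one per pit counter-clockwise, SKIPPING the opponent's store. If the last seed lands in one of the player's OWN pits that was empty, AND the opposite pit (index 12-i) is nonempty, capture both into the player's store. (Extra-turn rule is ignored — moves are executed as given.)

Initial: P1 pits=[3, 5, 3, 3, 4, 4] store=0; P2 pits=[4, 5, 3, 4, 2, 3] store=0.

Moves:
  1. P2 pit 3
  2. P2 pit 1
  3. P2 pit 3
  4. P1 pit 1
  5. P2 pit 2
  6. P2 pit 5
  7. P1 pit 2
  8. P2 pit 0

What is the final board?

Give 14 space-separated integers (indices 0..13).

Answer: 0 1 0 6 7 6 2 0 1 1 2 7 0 10

Derivation:
Move 1: P2 pit3 -> P1=[4,5,3,3,4,4](0) P2=[4,5,3,0,3,4](1)
Move 2: P2 pit1 -> P1=[4,5,3,3,4,4](0) P2=[4,0,4,1,4,5](2)
Move 3: P2 pit3 -> P1=[4,5,3,3,4,4](0) P2=[4,0,4,0,5,5](2)
Move 4: P1 pit1 -> P1=[4,0,4,4,5,5](1) P2=[4,0,4,0,5,5](2)
Move 5: P2 pit2 -> P1=[4,0,4,4,5,5](1) P2=[4,0,0,1,6,6](3)
Move 6: P2 pit5 -> P1=[5,1,5,5,6,5](1) P2=[4,0,0,1,6,0](4)
Move 7: P1 pit2 -> P1=[5,1,0,6,7,6](2) P2=[5,0,0,1,6,0](4)
Move 8: P2 pit0 -> P1=[0,1,0,6,7,6](2) P2=[0,1,1,2,7,0](10)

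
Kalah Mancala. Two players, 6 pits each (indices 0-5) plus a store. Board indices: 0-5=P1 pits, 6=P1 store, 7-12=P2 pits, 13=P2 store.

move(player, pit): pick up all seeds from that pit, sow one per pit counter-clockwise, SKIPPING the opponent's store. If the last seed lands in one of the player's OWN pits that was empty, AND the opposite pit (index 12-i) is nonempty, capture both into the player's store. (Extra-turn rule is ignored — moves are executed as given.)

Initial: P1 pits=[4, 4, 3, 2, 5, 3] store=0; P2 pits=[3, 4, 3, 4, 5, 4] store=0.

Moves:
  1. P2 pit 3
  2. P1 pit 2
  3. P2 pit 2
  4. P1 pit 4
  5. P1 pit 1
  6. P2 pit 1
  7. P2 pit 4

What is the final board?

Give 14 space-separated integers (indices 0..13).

Move 1: P2 pit3 -> P1=[5,4,3,2,5,3](0) P2=[3,4,3,0,6,5](1)
Move 2: P1 pit2 -> P1=[5,4,0,3,6,4](0) P2=[3,4,3,0,6,5](1)
Move 3: P2 pit2 -> P1=[5,4,0,3,6,4](0) P2=[3,4,0,1,7,6](1)
Move 4: P1 pit4 -> P1=[5,4,0,3,0,5](1) P2=[4,5,1,2,7,6](1)
Move 5: P1 pit1 -> P1=[5,0,1,4,1,6](1) P2=[4,5,1,2,7,6](1)
Move 6: P2 pit1 -> P1=[5,0,1,4,1,6](1) P2=[4,0,2,3,8,7](2)
Move 7: P2 pit4 -> P1=[6,1,2,5,2,7](1) P2=[4,0,2,3,0,8](3)

Answer: 6 1 2 5 2 7 1 4 0 2 3 0 8 3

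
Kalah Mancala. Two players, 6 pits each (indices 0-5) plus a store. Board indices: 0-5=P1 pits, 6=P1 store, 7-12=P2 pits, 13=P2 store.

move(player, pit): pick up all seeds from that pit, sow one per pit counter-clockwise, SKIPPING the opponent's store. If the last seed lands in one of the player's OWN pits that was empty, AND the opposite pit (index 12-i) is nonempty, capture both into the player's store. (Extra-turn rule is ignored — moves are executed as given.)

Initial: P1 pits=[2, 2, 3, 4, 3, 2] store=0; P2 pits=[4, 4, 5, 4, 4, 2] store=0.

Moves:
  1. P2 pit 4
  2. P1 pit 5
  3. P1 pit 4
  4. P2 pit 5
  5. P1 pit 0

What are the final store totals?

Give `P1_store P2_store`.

Move 1: P2 pit4 -> P1=[3,3,3,4,3,2](0) P2=[4,4,5,4,0,3](1)
Move 2: P1 pit5 -> P1=[3,3,3,4,3,0](1) P2=[5,4,5,4,0,3](1)
Move 3: P1 pit4 -> P1=[3,3,3,4,0,1](2) P2=[6,4,5,4,0,3](1)
Move 4: P2 pit5 -> P1=[4,4,3,4,0,1](2) P2=[6,4,5,4,0,0](2)
Move 5: P1 pit0 -> P1=[0,5,4,5,0,1](7) P2=[6,0,5,4,0,0](2)

Answer: 7 2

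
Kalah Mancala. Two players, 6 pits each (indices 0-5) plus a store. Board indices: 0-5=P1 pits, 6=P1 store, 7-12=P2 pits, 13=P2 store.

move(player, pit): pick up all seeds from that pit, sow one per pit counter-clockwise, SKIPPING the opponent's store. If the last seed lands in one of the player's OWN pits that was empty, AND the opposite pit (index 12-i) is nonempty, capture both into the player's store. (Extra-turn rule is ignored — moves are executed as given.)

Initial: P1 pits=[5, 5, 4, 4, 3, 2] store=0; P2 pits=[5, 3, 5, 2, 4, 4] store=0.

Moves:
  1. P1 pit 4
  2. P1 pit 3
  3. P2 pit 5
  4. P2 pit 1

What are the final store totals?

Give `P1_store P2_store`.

Answer: 2 1

Derivation:
Move 1: P1 pit4 -> P1=[5,5,4,4,0,3](1) P2=[6,3,5,2,4,4](0)
Move 2: P1 pit3 -> P1=[5,5,4,0,1,4](2) P2=[7,3,5,2,4,4](0)
Move 3: P2 pit5 -> P1=[6,6,5,0,1,4](2) P2=[7,3,5,2,4,0](1)
Move 4: P2 pit1 -> P1=[6,6,5,0,1,4](2) P2=[7,0,6,3,5,0](1)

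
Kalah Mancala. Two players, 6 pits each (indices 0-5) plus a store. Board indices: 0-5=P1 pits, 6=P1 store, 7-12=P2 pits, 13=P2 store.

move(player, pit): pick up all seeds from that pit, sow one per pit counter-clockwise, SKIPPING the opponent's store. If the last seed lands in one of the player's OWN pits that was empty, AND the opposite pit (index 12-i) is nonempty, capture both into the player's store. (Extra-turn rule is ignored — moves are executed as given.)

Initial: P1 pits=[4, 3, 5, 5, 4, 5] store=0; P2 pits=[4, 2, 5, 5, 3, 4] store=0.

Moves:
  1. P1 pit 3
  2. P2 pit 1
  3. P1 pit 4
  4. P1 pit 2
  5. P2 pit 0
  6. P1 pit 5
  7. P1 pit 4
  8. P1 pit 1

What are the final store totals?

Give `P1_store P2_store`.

Answer: 10 1

Derivation:
Move 1: P1 pit3 -> P1=[4,3,5,0,5,6](1) P2=[5,3,5,5,3,4](0)
Move 2: P2 pit1 -> P1=[4,3,5,0,5,6](1) P2=[5,0,6,6,4,4](0)
Move 3: P1 pit4 -> P1=[4,3,5,0,0,7](2) P2=[6,1,7,6,4,4](0)
Move 4: P1 pit2 -> P1=[4,3,0,1,1,8](3) P2=[7,1,7,6,4,4](0)
Move 5: P2 pit0 -> P1=[5,3,0,1,1,8](3) P2=[0,2,8,7,5,5](1)
Move 6: P1 pit5 -> P1=[6,3,0,1,1,0](4) P2=[1,3,9,8,6,6](1)
Move 7: P1 pit4 -> P1=[6,3,0,1,0,0](6) P2=[0,3,9,8,6,6](1)
Move 8: P1 pit1 -> P1=[6,0,1,2,0,0](10) P2=[0,0,9,8,6,6](1)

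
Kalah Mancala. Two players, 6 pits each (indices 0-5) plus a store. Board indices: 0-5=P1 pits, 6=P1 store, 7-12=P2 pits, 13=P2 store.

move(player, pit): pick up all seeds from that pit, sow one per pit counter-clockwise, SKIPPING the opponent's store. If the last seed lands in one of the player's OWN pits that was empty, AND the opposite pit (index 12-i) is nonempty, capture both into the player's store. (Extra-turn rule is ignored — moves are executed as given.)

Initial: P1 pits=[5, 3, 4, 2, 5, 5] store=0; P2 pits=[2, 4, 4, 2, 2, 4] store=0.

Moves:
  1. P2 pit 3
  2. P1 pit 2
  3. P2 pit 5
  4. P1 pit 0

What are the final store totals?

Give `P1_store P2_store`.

Move 1: P2 pit3 -> P1=[5,3,4,2,5,5](0) P2=[2,4,4,0,3,5](0)
Move 2: P1 pit2 -> P1=[5,3,0,3,6,6](1) P2=[2,4,4,0,3,5](0)
Move 3: P2 pit5 -> P1=[6,4,1,4,6,6](1) P2=[2,4,4,0,3,0](1)
Move 4: P1 pit0 -> P1=[0,5,2,5,7,7](2) P2=[2,4,4,0,3,0](1)

Answer: 2 1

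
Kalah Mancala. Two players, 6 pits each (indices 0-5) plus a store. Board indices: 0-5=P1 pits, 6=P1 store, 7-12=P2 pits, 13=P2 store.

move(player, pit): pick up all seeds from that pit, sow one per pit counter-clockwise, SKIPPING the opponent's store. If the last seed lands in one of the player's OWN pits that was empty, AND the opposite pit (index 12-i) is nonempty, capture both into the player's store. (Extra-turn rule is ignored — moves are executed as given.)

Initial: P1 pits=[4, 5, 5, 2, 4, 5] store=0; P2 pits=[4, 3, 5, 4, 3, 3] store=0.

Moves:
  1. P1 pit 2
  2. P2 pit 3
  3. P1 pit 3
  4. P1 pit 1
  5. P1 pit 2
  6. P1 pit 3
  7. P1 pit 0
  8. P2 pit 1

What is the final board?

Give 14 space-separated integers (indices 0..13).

Move 1: P1 pit2 -> P1=[4,5,0,3,5,6](1) P2=[5,3,5,4,3,3](0)
Move 2: P2 pit3 -> P1=[5,5,0,3,5,6](1) P2=[5,3,5,0,4,4](1)
Move 3: P1 pit3 -> P1=[5,5,0,0,6,7](2) P2=[5,3,5,0,4,4](1)
Move 4: P1 pit1 -> P1=[5,0,1,1,7,8](3) P2=[5,3,5,0,4,4](1)
Move 5: P1 pit2 -> P1=[5,0,0,2,7,8](3) P2=[5,3,5,0,4,4](1)
Move 6: P1 pit3 -> P1=[5,0,0,0,8,9](3) P2=[5,3,5,0,4,4](1)
Move 7: P1 pit0 -> P1=[0,1,1,1,9,10](3) P2=[5,3,5,0,4,4](1)
Move 8: P2 pit1 -> P1=[0,1,1,1,9,10](3) P2=[5,0,6,1,5,4](1)

Answer: 0 1 1 1 9 10 3 5 0 6 1 5 4 1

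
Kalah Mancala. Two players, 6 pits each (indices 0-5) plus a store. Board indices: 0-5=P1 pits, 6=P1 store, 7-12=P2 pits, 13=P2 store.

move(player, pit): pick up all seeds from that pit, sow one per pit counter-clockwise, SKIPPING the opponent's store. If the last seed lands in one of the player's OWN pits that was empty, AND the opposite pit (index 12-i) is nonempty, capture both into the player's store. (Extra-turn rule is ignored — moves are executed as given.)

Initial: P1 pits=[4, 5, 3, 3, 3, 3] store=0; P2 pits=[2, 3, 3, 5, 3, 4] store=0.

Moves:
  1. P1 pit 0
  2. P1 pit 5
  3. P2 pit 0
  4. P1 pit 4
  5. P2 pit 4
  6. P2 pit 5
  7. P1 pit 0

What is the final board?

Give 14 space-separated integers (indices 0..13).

Answer: 0 8 6 5 0 1 2 1 6 4 6 0 0 2

Derivation:
Move 1: P1 pit0 -> P1=[0,6,4,4,4,3](0) P2=[2,3,3,5,3,4](0)
Move 2: P1 pit5 -> P1=[0,6,4,4,4,0](1) P2=[3,4,3,5,3,4](0)
Move 3: P2 pit0 -> P1=[0,6,4,4,4,0](1) P2=[0,5,4,6,3,4](0)
Move 4: P1 pit4 -> P1=[0,6,4,4,0,1](2) P2=[1,6,4,6,3,4](0)
Move 5: P2 pit4 -> P1=[1,6,4,4,0,1](2) P2=[1,6,4,6,0,5](1)
Move 6: P2 pit5 -> P1=[2,7,5,5,0,1](2) P2=[1,6,4,6,0,0](2)
Move 7: P1 pit0 -> P1=[0,8,6,5,0,1](2) P2=[1,6,4,6,0,0](2)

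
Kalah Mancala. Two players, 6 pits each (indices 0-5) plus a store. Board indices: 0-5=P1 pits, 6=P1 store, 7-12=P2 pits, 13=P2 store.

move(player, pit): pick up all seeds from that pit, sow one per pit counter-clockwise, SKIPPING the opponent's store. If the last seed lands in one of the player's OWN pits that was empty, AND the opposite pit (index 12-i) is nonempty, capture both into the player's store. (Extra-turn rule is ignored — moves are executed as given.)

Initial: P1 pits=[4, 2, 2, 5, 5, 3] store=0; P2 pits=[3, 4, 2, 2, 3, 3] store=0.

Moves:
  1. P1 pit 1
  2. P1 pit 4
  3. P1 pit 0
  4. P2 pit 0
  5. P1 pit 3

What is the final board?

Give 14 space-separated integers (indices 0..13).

Answer: 0 1 4 0 1 5 8 1 2 5 4 4 3 0

Derivation:
Move 1: P1 pit1 -> P1=[4,0,3,6,5,3](0) P2=[3,4,2,2,3,3](0)
Move 2: P1 pit4 -> P1=[4,0,3,6,0,4](1) P2=[4,5,3,2,3,3](0)
Move 3: P1 pit0 -> P1=[0,1,4,7,0,4](7) P2=[4,0,3,2,3,3](0)
Move 4: P2 pit0 -> P1=[0,1,4,7,0,4](7) P2=[0,1,4,3,4,3](0)
Move 5: P1 pit3 -> P1=[0,1,4,0,1,5](8) P2=[1,2,5,4,4,3](0)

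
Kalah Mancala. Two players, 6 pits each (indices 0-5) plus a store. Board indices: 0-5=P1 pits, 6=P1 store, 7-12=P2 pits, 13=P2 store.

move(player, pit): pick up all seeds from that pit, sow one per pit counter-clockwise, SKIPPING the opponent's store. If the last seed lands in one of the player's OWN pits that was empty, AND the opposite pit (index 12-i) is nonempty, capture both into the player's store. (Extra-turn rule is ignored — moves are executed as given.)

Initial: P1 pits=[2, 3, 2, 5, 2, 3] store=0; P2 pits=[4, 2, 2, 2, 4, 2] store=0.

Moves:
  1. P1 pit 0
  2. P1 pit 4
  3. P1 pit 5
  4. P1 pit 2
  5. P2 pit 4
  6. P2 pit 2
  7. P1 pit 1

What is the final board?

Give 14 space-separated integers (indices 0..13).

Answer: 1 0 1 7 2 1 9 0 3 0 3 1 4 1

Derivation:
Move 1: P1 pit0 -> P1=[0,4,3,5,2,3](0) P2=[4,2,2,2,4,2](0)
Move 2: P1 pit4 -> P1=[0,4,3,5,0,4](1) P2=[4,2,2,2,4,2](0)
Move 3: P1 pit5 -> P1=[0,4,3,5,0,0](2) P2=[5,3,3,2,4,2](0)
Move 4: P1 pit2 -> P1=[0,4,0,6,1,0](8) P2=[0,3,3,2,4,2](0)
Move 5: P2 pit4 -> P1=[1,5,0,6,1,0](8) P2=[0,3,3,2,0,3](1)
Move 6: P2 pit2 -> P1=[1,5,0,6,1,0](8) P2=[0,3,0,3,1,4](1)
Move 7: P1 pit1 -> P1=[1,0,1,7,2,1](9) P2=[0,3,0,3,1,4](1)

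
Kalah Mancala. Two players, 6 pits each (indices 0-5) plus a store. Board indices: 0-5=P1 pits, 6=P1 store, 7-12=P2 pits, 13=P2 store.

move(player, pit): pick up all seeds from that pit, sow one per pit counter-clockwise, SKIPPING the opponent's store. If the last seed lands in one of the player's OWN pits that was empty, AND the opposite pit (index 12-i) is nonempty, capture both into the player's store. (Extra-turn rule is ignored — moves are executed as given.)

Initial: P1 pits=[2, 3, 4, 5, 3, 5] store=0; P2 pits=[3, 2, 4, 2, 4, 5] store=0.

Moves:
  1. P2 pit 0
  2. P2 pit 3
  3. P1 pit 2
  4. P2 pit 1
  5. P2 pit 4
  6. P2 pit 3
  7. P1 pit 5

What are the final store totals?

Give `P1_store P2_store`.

Move 1: P2 pit0 -> P1=[2,3,4,5,3,5](0) P2=[0,3,5,3,4,5](0)
Move 2: P2 pit3 -> P1=[2,3,4,5,3,5](0) P2=[0,3,5,0,5,6](1)
Move 3: P1 pit2 -> P1=[2,3,0,6,4,6](1) P2=[0,3,5,0,5,6](1)
Move 4: P2 pit1 -> P1=[2,3,0,6,4,6](1) P2=[0,0,6,1,6,6](1)
Move 5: P2 pit4 -> P1=[3,4,1,7,4,6](1) P2=[0,0,6,1,0,7](2)
Move 6: P2 pit3 -> P1=[3,0,1,7,4,6](1) P2=[0,0,6,0,0,7](7)
Move 7: P1 pit5 -> P1=[3,0,1,7,4,0](2) P2=[1,1,7,1,1,7](7)

Answer: 2 7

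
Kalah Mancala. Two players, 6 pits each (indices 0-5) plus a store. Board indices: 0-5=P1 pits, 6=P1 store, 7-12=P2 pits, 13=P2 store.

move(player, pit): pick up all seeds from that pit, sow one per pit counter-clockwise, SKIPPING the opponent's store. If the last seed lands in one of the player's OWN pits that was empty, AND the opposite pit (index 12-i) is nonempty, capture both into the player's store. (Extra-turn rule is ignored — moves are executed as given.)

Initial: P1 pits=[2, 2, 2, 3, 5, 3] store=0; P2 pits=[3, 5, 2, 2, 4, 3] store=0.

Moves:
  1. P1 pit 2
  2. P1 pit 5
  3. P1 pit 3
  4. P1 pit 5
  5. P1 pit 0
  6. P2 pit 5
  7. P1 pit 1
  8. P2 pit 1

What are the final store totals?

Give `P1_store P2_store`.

Move 1: P1 pit2 -> P1=[2,2,0,4,6,3](0) P2=[3,5,2,2,4,3](0)
Move 2: P1 pit5 -> P1=[2,2,0,4,6,0](1) P2=[4,6,2,2,4,3](0)
Move 3: P1 pit3 -> P1=[2,2,0,0,7,1](2) P2=[5,6,2,2,4,3](0)
Move 4: P1 pit5 -> P1=[2,2,0,0,7,0](3) P2=[5,6,2,2,4,3](0)
Move 5: P1 pit0 -> P1=[0,3,0,0,7,0](6) P2=[5,6,2,0,4,3](0)
Move 6: P2 pit5 -> P1=[1,4,0,0,7,0](6) P2=[5,6,2,0,4,0](1)
Move 7: P1 pit1 -> P1=[1,0,1,1,8,0](12) P2=[0,6,2,0,4,0](1)
Move 8: P2 pit1 -> P1=[2,0,1,1,8,0](12) P2=[0,0,3,1,5,1](2)

Answer: 12 2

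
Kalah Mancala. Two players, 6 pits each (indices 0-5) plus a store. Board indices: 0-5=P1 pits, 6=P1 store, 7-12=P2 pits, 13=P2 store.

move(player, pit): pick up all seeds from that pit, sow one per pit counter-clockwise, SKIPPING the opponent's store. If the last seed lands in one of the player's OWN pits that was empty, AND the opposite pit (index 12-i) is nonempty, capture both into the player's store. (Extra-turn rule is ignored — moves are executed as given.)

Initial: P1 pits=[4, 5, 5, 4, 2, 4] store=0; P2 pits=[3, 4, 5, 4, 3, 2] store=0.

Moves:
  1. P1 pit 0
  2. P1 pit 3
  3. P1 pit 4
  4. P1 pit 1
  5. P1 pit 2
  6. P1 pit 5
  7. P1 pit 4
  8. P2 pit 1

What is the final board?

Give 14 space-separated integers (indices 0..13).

Move 1: P1 pit0 -> P1=[0,6,6,5,3,4](0) P2=[3,4,5,4,3,2](0)
Move 2: P1 pit3 -> P1=[0,6,6,0,4,5](1) P2=[4,5,5,4,3,2](0)
Move 3: P1 pit4 -> P1=[0,6,6,0,0,6](2) P2=[5,6,5,4,3,2](0)
Move 4: P1 pit1 -> P1=[0,0,7,1,1,7](3) P2=[6,6,5,4,3,2](0)
Move 5: P1 pit2 -> P1=[0,0,0,2,2,8](4) P2=[7,7,6,4,3,2](0)
Move 6: P1 pit5 -> P1=[0,0,0,2,2,0](9) P2=[8,8,7,5,4,0](0)
Move 7: P1 pit4 -> P1=[0,0,0,2,0,1](10) P2=[8,8,7,5,4,0](0)
Move 8: P2 pit1 -> P1=[1,1,1,2,0,1](10) P2=[8,0,8,6,5,1](1)

Answer: 1 1 1 2 0 1 10 8 0 8 6 5 1 1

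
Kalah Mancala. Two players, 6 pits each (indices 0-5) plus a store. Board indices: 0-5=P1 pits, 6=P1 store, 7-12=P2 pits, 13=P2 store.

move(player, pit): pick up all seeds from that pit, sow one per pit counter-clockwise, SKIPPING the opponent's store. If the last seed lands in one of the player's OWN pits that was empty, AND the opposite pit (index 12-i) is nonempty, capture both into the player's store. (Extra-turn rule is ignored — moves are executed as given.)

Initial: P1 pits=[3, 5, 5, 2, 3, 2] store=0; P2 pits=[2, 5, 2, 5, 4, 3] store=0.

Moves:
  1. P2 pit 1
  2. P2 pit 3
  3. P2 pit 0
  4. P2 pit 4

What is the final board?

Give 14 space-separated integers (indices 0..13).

Move 1: P2 pit1 -> P1=[3,5,5,2,3,2](0) P2=[2,0,3,6,5,4](1)
Move 2: P2 pit3 -> P1=[4,6,6,2,3,2](0) P2=[2,0,3,0,6,5](2)
Move 3: P2 pit0 -> P1=[4,6,6,2,3,2](0) P2=[0,1,4,0,6,5](2)
Move 4: P2 pit4 -> P1=[5,7,7,3,3,2](0) P2=[0,1,4,0,0,6](3)

Answer: 5 7 7 3 3 2 0 0 1 4 0 0 6 3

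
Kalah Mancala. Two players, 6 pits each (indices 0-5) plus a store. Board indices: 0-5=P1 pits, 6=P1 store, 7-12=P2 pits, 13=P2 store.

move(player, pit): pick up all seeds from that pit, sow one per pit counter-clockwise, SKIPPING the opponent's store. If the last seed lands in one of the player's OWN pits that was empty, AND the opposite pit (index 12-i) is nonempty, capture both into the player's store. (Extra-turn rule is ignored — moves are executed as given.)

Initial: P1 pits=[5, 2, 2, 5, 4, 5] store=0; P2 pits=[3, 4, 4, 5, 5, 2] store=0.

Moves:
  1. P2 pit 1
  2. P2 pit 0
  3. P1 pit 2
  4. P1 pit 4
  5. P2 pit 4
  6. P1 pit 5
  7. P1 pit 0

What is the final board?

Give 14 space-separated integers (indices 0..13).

Move 1: P2 pit1 -> P1=[5,2,2,5,4,5](0) P2=[3,0,5,6,6,3](0)
Move 2: P2 pit0 -> P1=[5,2,2,5,4,5](0) P2=[0,1,6,7,6,3](0)
Move 3: P1 pit2 -> P1=[5,2,0,6,5,5](0) P2=[0,1,6,7,6,3](0)
Move 4: P1 pit4 -> P1=[5,2,0,6,0,6](1) P2=[1,2,7,7,6,3](0)
Move 5: P2 pit4 -> P1=[6,3,1,7,0,6](1) P2=[1,2,7,7,0,4](1)
Move 6: P1 pit5 -> P1=[6,3,1,7,0,0](2) P2=[2,3,8,8,1,4](1)
Move 7: P1 pit0 -> P1=[0,4,2,8,1,1](3) P2=[2,3,8,8,1,4](1)

Answer: 0 4 2 8 1 1 3 2 3 8 8 1 4 1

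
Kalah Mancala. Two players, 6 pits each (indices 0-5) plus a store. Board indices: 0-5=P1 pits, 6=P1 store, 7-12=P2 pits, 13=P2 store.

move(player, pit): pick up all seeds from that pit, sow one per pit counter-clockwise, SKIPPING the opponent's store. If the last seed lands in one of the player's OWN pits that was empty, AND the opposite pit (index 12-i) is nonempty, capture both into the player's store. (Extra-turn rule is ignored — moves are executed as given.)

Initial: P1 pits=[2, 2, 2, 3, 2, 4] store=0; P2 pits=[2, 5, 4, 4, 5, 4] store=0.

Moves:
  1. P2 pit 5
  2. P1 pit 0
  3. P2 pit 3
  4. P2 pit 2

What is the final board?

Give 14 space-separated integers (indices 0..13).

Answer: 1 4 4 4 2 4 0 2 5 0 1 7 2 3

Derivation:
Move 1: P2 pit5 -> P1=[3,3,3,3,2,4](0) P2=[2,5,4,4,5,0](1)
Move 2: P1 pit0 -> P1=[0,4,4,4,2,4](0) P2=[2,5,4,4,5,0](1)
Move 3: P2 pit3 -> P1=[1,4,4,4,2,4](0) P2=[2,5,4,0,6,1](2)
Move 4: P2 pit2 -> P1=[1,4,4,4,2,4](0) P2=[2,5,0,1,7,2](3)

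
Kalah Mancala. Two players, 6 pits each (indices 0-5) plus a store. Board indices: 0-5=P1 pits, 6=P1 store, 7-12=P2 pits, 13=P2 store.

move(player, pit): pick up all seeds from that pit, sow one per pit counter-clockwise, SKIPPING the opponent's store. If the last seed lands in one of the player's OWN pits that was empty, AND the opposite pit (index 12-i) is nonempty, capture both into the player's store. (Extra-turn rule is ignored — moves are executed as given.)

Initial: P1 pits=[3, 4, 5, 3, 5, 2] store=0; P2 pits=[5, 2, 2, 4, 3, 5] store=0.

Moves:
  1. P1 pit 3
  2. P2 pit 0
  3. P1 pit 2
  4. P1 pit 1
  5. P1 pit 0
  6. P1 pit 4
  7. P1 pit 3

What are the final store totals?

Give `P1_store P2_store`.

Answer: 4 0

Derivation:
Move 1: P1 pit3 -> P1=[3,4,5,0,6,3](1) P2=[5,2,2,4,3,5](0)
Move 2: P2 pit0 -> P1=[3,4,5,0,6,3](1) P2=[0,3,3,5,4,6](0)
Move 3: P1 pit2 -> P1=[3,4,0,1,7,4](2) P2=[1,3,3,5,4,6](0)
Move 4: P1 pit1 -> P1=[3,0,1,2,8,5](2) P2=[1,3,3,5,4,6](0)
Move 5: P1 pit0 -> P1=[0,1,2,3,8,5](2) P2=[1,3,3,5,4,6](0)
Move 6: P1 pit4 -> P1=[0,1,2,3,0,6](3) P2=[2,4,4,6,5,7](0)
Move 7: P1 pit3 -> P1=[0,1,2,0,1,7](4) P2=[2,4,4,6,5,7](0)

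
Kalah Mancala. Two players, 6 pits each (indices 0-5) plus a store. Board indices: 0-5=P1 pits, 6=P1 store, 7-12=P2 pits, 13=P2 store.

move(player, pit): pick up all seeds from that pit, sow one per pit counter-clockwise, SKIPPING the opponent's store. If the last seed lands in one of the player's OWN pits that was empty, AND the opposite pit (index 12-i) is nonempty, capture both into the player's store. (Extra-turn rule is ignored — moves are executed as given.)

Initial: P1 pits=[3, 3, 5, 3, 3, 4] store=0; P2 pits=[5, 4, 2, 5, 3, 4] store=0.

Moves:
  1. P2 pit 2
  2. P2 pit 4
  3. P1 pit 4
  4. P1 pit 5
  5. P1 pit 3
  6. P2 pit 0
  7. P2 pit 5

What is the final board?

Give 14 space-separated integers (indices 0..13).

Move 1: P2 pit2 -> P1=[3,3,5,3,3,4](0) P2=[5,4,0,6,4,4](0)
Move 2: P2 pit4 -> P1=[4,4,5,3,3,4](0) P2=[5,4,0,6,0,5](1)
Move 3: P1 pit4 -> P1=[4,4,5,3,0,5](1) P2=[6,4,0,6,0,5](1)
Move 4: P1 pit5 -> P1=[4,4,5,3,0,0](2) P2=[7,5,1,7,0,5](1)
Move 5: P1 pit3 -> P1=[4,4,5,0,1,1](3) P2=[7,5,1,7,0,5](1)
Move 6: P2 pit0 -> P1=[5,4,5,0,1,1](3) P2=[0,6,2,8,1,6](2)
Move 7: P2 pit5 -> P1=[6,5,6,1,2,1](3) P2=[0,6,2,8,1,0](3)

Answer: 6 5 6 1 2 1 3 0 6 2 8 1 0 3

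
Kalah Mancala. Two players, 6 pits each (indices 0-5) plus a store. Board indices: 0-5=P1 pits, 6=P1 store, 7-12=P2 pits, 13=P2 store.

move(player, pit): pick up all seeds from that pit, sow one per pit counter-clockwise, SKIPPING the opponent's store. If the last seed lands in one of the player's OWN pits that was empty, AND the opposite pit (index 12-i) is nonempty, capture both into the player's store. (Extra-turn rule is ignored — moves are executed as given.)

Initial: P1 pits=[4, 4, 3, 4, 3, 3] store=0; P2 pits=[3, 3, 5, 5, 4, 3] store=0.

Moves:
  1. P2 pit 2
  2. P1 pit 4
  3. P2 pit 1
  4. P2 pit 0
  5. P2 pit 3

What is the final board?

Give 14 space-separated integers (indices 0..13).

Answer: 6 5 4 5 1 4 1 0 1 2 0 8 5 2

Derivation:
Move 1: P2 pit2 -> P1=[5,4,3,4,3,3](0) P2=[3,3,0,6,5,4](1)
Move 2: P1 pit4 -> P1=[5,4,3,4,0,4](1) P2=[4,3,0,6,5,4](1)
Move 3: P2 pit1 -> P1=[5,4,3,4,0,4](1) P2=[4,0,1,7,6,4](1)
Move 4: P2 pit0 -> P1=[5,4,3,4,0,4](1) P2=[0,1,2,8,7,4](1)
Move 5: P2 pit3 -> P1=[6,5,4,5,1,4](1) P2=[0,1,2,0,8,5](2)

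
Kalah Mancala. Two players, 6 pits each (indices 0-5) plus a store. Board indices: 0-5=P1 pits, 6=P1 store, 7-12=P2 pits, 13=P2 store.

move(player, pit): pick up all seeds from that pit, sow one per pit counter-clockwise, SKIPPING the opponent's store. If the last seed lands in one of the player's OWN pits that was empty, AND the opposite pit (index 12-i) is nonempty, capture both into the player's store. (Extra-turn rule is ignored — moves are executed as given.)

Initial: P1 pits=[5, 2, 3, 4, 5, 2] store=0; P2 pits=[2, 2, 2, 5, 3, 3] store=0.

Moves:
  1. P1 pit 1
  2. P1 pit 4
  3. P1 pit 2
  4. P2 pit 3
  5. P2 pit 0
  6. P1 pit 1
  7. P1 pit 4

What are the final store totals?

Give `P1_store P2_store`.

Move 1: P1 pit1 -> P1=[5,0,4,5,5,2](0) P2=[2,2,2,5,3,3](0)
Move 2: P1 pit4 -> P1=[5,0,4,5,0,3](1) P2=[3,3,3,5,3,3](0)
Move 3: P1 pit2 -> P1=[5,0,0,6,1,4](2) P2=[3,3,3,5,3,3](0)
Move 4: P2 pit3 -> P1=[6,1,0,6,1,4](2) P2=[3,3,3,0,4,4](1)
Move 5: P2 pit0 -> P1=[6,1,0,6,1,4](2) P2=[0,4,4,1,4,4](1)
Move 6: P1 pit1 -> P1=[6,0,0,6,1,4](4) P2=[0,4,4,0,4,4](1)
Move 7: P1 pit4 -> P1=[6,0,0,6,0,5](4) P2=[0,4,4,0,4,4](1)

Answer: 4 1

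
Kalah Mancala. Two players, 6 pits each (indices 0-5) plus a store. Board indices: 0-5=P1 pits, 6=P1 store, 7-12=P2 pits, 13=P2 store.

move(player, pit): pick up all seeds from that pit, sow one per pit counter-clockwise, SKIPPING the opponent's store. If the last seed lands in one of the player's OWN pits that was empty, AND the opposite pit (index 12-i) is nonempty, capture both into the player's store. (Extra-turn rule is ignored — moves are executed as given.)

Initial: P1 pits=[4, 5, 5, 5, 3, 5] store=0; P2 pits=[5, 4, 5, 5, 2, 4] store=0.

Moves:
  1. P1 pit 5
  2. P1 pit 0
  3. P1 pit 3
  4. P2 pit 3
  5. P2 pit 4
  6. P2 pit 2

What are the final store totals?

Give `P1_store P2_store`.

Answer: 2 3

Derivation:
Move 1: P1 pit5 -> P1=[4,5,5,5,3,0](1) P2=[6,5,6,6,2,4](0)
Move 2: P1 pit0 -> P1=[0,6,6,6,4,0](1) P2=[6,5,6,6,2,4](0)
Move 3: P1 pit3 -> P1=[0,6,6,0,5,1](2) P2=[7,6,7,6,2,4](0)
Move 4: P2 pit3 -> P1=[1,7,7,0,5,1](2) P2=[7,6,7,0,3,5](1)
Move 5: P2 pit4 -> P1=[2,7,7,0,5,1](2) P2=[7,6,7,0,0,6](2)
Move 6: P2 pit2 -> P1=[3,8,8,0,5,1](2) P2=[7,6,0,1,1,7](3)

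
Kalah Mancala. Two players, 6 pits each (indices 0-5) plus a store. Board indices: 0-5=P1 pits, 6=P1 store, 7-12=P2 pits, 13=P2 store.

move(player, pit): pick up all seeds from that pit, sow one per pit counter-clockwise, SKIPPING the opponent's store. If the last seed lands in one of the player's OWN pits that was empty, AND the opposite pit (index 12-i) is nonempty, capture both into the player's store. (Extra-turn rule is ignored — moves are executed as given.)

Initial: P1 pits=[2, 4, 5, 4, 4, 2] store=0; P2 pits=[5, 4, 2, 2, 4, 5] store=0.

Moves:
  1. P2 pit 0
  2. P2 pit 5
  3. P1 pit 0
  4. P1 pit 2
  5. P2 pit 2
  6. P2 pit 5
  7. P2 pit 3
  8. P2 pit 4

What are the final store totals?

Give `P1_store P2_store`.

Answer: 1 5

Derivation:
Move 1: P2 pit0 -> P1=[2,4,5,4,4,2](0) P2=[0,5,3,3,5,6](0)
Move 2: P2 pit5 -> P1=[3,5,6,5,5,2](0) P2=[0,5,3,3,5,0](1)
Move 3: P1 pit0 -> P1=[0,6,7,6,5,2](0) P2=[0,5,3,3,5,0](1)
Move 4: P1 pit2 -> P1=[0,6,0,7,6,3](1) P2=[1,6,4,3,5,0](1)
Move 5: P2 pit2 -> P1=[0,6,0,7,6,3](1) P2=[1,6,0,4,6,1](2)
Move 6: P2 pit5 -> P1=[0,6,0,7,6,3](1) P2=[1,6,0,4,6,0](3)
Move 7: P2 pit3 -> P1=[1,6,0,7,6,3](1) P2=[1,6,0,0,7,1](4)
Move 8: P2 pit4 -> P1=[2,7,1,8,7,3](1) P2=[1,6,0,0,0,2](5)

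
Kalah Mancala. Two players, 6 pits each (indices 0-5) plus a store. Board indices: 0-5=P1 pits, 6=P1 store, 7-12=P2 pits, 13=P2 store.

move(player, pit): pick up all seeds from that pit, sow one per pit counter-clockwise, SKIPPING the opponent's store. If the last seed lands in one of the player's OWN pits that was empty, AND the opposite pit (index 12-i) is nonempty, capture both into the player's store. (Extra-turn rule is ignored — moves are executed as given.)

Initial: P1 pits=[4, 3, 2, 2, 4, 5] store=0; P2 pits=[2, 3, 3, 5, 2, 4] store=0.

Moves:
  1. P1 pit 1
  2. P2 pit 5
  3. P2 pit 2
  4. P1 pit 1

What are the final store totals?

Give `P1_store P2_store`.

Answer: 0 7

Derivation:
Move 1: P1 pit1 -> P1=[4,0,3,3,5,5](0) P2=[2,3,3,5,2,4](0)
Move 2: P2 pit5 -> P1=[5,1,4,3,5,5](0) P2=[2,3,3,5,2,0](1)
Move 3: P2 pit2 -> P1=[0,1,4,3,5,5](0) P2=[2,3,0,6,3,0](7)
Move 4: P1 pit1 -> P1=[0,0,5,3,5,5](0) P2=[2,3,0,6,3,0](7)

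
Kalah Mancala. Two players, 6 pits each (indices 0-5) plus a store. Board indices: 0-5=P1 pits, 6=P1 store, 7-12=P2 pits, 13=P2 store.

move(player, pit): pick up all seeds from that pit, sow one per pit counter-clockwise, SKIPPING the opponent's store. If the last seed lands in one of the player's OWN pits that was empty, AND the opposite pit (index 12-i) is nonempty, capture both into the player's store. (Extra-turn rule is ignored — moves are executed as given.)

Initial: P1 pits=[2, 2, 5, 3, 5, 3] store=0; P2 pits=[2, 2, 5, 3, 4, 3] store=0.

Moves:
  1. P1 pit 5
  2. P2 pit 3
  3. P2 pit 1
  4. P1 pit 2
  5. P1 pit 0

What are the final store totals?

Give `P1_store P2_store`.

Answer: 4 1

Derivation:
Move 1: P1 pit5 -> P1=[2,2,5,3,5,0](1) P2=[3,3,5,3,4,3](0)
Move 2: P2 pit3 -> P1=[2,2,5,3,5,0](1) P2=[3,3,5,0,5,4](1)
Move 3: P2 pit1 -> P1=[2,2,5,3,5,0](1) P2=[3,0,6,1,6,4](1)
Move 4: P1 pit2 -> P1=[2,2,0,4,6,1](2) P2=[4,0,6,1,6,4](1)
Move 5: P1 pit0 -> P1=[0,3,0,4,6,1](4) P2=[4,0,6,0,6,4](1)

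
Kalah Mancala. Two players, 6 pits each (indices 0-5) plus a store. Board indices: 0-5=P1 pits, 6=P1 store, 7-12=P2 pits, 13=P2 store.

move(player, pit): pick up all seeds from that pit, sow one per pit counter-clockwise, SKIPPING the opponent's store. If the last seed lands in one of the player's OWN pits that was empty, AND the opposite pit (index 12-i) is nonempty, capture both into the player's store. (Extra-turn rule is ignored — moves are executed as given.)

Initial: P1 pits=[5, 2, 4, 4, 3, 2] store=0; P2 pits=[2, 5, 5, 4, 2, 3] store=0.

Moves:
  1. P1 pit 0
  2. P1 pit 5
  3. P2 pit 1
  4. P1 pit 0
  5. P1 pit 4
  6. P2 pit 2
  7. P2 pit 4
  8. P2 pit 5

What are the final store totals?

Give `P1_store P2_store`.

Answer: 2 4

Derivation:
Move 1: P1 pit0 -> P1=[0,3,5,5,4,3](0) P2=[2,5,5,4,2,3](0)
Move 2: P1 pit5 -> P1=[0,3,5,5,4,0](1) P2=[3,6,5,4,2,3](0)
Move 3: P2 pit1 -> P1=[1,3,5,5,4,0](1) P2=[3,0,6,5,3,4](1)
Move 4: P1 pit0 -> P1=[0,4,5,5,4,0](1) P2=[3,0,6,5,3,4](1)
Move 5: P1 pit4 -> P1=[0,4,5,5,0,1](2) P2=[4,1,6,5,3,4](1)
Move 6: P2 pit2 -> P1=[1,5,5,5,0,1](2) P2=[4,1,0,6,4,5](2)
Move 7: P2 pit4 -> P1=[2,6,5,5,0,1](2) P2=[4,1,0,6,0,6](3)
Move 8: P2 pit5 -> P1=[3,7,6,6,1,1](2) P2=[4,1,0,6,0,0](4)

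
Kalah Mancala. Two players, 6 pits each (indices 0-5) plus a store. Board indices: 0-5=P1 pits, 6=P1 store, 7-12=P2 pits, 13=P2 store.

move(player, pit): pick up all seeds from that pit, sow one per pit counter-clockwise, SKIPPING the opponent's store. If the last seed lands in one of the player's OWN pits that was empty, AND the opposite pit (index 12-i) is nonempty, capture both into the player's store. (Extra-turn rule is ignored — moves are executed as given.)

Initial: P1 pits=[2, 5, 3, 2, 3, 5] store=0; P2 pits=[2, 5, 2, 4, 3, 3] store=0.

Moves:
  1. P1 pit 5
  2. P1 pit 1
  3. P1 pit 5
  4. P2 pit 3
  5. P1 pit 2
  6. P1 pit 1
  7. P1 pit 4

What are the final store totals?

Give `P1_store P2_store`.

Answer: 5 1

Derivation:
Move 1: P1 pit5 -> P1=[2,5,3,2,3,0](1) P2=[3,6,3,5,3,3](0)
Move 2: P1 pit1 -> P1=[2,0,4,3,4,1](2) P2=[3,6,3,5,3,3](0)
Move 3: P1 pit5 -> P1=[2,0,4,3,4,0](3) P2=[3,6,3,5,3,3](0)
Move 4: P2 pit3 -> P1=[3,1,4,3,4,0](3) P2=[3,6,3,0,4,4](1)
Move 5: P1 pit2 -> P1=[3,1,0,4,5,1](4) P2=[3,6,3,0,4,4](1)
Move 6: P1 pit1 -> P1=[3,0,1,4,5,1](4) P2=[3,6,3,0,4,4](1)
Move 7: P1 pit4 -> P1=[3,0,1,4,0,2](5) P2=[4,7,4,0,4,4](1)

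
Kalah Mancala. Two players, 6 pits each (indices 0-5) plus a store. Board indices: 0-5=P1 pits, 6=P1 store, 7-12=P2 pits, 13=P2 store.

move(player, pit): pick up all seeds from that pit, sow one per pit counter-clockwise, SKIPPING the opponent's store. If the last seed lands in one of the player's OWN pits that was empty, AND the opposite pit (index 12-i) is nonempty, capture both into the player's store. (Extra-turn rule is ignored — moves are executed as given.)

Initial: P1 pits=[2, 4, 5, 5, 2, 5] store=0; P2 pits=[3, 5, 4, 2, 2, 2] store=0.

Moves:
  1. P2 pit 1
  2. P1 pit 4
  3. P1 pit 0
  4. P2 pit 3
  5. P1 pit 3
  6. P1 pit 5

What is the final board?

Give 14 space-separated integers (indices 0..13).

Move 1: P2 pit1 -> P1=[2,4,5,5,2,5](0) P2=[3,0,5,3,3,3](1)
Move 2: P1 pit4 -> P1=[2,4,5,5,0,6](1) P2=[3,0,5,3,3,3](1)
Move 3: P1 pit0 -> P1=[0,5,6,5,0,6](1) P2=[3,0,5,3,3,3](1)
Move 4: P2 pit3 -> P1=[0,5,6,5,0,6](1) P2=[3,0,5,0,4,4](2)
Move 5: P1 pit3 -> P1=[0,5,6,0,1,7](2) P2=[4,1,5,0,4,4](2)
Move 6: P1 pit5 -> P1=[0,5,6,0,1,0](3) P2=[5,2,6,1,5,5](2)

Answer: 0 5 6 0 1 0 3 5 2 6 1 5 5 2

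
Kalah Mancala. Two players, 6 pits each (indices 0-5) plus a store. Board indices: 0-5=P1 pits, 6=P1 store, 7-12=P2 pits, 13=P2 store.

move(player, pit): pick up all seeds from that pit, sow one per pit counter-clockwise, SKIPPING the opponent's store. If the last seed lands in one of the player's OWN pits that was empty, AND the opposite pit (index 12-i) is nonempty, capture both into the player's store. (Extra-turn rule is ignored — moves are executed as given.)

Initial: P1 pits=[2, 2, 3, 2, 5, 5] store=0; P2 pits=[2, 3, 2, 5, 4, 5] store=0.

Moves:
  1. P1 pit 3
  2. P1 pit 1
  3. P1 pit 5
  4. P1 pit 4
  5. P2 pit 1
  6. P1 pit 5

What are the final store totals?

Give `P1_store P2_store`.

Move 1: P1 pit3 -> P1=[2,2,3,0,6,6](0) P2=[2,3,2,5,4,5](0)
Move 2: P1 pit1 -> P1=[2,0,4,0,6,6](3) P2=[2,3,0,5,4,5](0)
Move 3: P1 pit5 -> P1=[2,0,4,0,6,0](4) P2=[3,4,1,6,5,5](0)
Move 4: P1 pit4 -> P1=[2,0,4,0,0,1](5) P2=[4,5,2,7,5,5](0)
Move 5: P2 pit1 -> P1=[2,0,4,0,0,1](5) P2=[4,0,3,8,6,6](1)
Move 6: P1 pit5 -> P1=[2,0,4,0,0,0](6) P2=[4,0,3,8,6,6](1)

Answer: 6 1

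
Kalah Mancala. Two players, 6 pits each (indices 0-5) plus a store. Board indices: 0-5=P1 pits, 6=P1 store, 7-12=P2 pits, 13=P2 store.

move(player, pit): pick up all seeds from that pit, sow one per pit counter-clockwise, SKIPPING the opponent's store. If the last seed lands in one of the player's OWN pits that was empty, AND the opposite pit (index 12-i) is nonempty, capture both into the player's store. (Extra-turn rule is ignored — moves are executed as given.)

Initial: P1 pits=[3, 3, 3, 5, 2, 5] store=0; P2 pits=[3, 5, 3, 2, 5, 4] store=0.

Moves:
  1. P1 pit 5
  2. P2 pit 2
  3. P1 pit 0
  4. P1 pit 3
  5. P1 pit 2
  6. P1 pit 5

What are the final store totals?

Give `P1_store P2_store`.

Move 1: P1 pit5 -> P1=[3,3,3,5,2,0](1) P2=[4,6,4,3,5,4](0)
Move 2: P2 pit2 -> P1=[3,3,3,5,2,0](1) P2=[4,6,0,4,6,5](1)
Move 3: P1 pit0 -> P1=[0,4,4,6,2,0](1) P2=[4,6,0,4,6,5](1)
Move 4: P1 pit3 -> P1=[0,4,4,0,3,1](2) P2=[5,7,1,4,6,5](1)
Move 5: P1 pit2 -> P1=[0,4,0,1,4,2](3) P2=[5,7,1,4,6,5](1)
Move 6: P1 pit5 -> P1=[0,4,0,1,4,0](4) P2=[6,7,1,4,6,5](1)

Answer: 4 1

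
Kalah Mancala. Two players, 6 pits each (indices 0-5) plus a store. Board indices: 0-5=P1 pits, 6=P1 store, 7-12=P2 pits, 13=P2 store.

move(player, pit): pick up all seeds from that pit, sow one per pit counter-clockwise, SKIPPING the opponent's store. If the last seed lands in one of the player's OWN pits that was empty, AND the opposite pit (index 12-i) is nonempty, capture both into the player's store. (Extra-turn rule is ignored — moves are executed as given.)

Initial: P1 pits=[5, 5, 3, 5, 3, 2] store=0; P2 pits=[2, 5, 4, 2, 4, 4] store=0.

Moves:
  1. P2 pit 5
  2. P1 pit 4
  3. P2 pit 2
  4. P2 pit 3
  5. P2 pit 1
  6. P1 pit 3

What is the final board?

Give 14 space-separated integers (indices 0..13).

Move 1: P2 pit5 -> P1=[6,6,4,5,3,2](0) P2=[2,5,4,2,4,0](1)
Move 2: P1 pit4 -> P1=[6,6,4,5,0,3](1) P2=[3,5,4,2,4,0](1)
Move 3: P2 pit2 -> P1=[6,6,4,5,0,3](1) P2=[3,5,0,3,5,1](2)
Move 4: P2 pit3 -> P1=[6,6,4,5,0,3](1) P2=[3,5,0,0,6,2](3)
Move 5: P2 pit1 -> P1=[6,6,4,5,0,3](1) P2=[3,0,1,1,7,3](4)
Move 6: P1 pit3 -> P1=[6,6,4,0,1,4](2) P2=[4,1,1,1,7,3](4)

Answer: 6 6 4 0 1 4 2 4 1 1 1 7 3 4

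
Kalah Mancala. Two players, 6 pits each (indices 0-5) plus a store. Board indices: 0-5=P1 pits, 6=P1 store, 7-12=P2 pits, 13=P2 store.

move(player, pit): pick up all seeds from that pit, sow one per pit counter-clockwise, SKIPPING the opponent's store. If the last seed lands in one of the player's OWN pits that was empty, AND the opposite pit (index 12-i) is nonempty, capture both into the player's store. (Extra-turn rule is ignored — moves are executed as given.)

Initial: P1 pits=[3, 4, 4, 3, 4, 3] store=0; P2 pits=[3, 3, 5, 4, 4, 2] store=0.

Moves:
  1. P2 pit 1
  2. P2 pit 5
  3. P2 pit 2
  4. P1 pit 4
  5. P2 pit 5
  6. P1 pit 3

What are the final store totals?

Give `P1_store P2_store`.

Move 1: P2 pit1 -> P1=[3,4,4,3,4,3](0) P2=[3,0,6,5,5,2](0)
Move 2: P2 pit5 -> P1=[4,4,4,3,4,3](0) P2=[3,0,6,5,5,0](1)
Move 3: P2 pit2 -> P1=[5,5,4,3,4,3](0) P2=[3,0,0,6,6,1](2)
Move 4: P1 pit4 -> P1=[5,5,4,3,0,4](1) P2=[4,1,0,6,6,1](2)
Move 5: P2 pit5 -> P1=[5,5,4,3,0,4](1) P2=[4,1,0,6,6,0](3)
Move 6: P1 pit3 -> P1=[5,5,4,0,1,5](2) P2=[4,1,0,6,6,0](3)

Answer: 2 3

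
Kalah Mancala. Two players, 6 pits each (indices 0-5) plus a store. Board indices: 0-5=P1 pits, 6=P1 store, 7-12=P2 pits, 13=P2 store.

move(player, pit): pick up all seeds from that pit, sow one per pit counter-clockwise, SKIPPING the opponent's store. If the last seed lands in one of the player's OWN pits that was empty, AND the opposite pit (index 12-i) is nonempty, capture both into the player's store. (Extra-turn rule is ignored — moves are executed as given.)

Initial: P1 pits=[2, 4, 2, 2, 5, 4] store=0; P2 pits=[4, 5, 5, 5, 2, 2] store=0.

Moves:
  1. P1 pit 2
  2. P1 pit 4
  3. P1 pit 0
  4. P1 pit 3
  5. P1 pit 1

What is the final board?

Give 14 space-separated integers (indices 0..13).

Answer: 0 0 1 1 2 7 10 5 6 6 0 2 2 0

Derivation:
Move 1: P1 pit2 -> P1=[2,4,0,3,6,4](0) P2=[4,5,5,5,2,2](0)
Move 2: P1 pit4 -> P1=[2,4,0,3,0,5](1) P2=[5,6,6,6,2,2](0)
Move 3: P1 pit0 -> P1=[0,5,0,3,0,5](8) P2=[5,6,6,0,2,2](0)
Move 4: P1 pit3 -> P1=[0,5,0,0,1,6](9) P2=[5,6,6,0,2,2](0)
Move 5: P1 pit1 -> P1=[0,0,1,1,2,7](10) P2=[5,6,6,0,2,2](0)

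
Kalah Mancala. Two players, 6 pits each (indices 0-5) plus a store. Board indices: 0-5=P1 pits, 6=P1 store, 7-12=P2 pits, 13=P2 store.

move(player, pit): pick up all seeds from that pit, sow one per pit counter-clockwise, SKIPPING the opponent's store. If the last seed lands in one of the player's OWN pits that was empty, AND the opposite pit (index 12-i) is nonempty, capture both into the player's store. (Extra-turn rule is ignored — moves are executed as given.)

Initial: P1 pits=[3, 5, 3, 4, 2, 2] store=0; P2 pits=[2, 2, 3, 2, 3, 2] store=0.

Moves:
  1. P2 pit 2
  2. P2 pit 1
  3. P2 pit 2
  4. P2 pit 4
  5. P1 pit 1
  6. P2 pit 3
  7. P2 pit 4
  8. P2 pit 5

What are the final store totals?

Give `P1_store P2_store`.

Answer: 1 3

Derivation:
Move 1: P2 pit2 -> P1=[3,5,3,4,2,2](0) P2=[2,2,0,3,4,3](0)
Move 2: P2 pit1 -> P1=[3,5,3,4,2,2](0) P2=[2,0,1,4,4,3](0)
Move 3: P2 pit2 -> P1=[3,5,3,4,2,2](0) P2=[2,0,0,5,4,3](0)
Move 4: P2 pit4 -> P1=[4,6,3,4,2,2](0) P2=[2,0,0,5,0,4](1)
Move 5: P1 pit1 -> P1=[4,0,4,5,3,3](1) P2=[3,0,0,5,0,4](1)
Move 6: P2 pit3 -> P1=[5,1,4,5,3,3](1) P2=[3,0,0,0,1,5](2)
Move 7: P2 pit4 -> P1=[5,1,4,5,3,3](1) P2=[3,0,0,0,0,6](2)
Move 8: P2 pit5 -> P1=[6,2,5,6,4,3](1) P2=[3,0,0,0,0,0](3)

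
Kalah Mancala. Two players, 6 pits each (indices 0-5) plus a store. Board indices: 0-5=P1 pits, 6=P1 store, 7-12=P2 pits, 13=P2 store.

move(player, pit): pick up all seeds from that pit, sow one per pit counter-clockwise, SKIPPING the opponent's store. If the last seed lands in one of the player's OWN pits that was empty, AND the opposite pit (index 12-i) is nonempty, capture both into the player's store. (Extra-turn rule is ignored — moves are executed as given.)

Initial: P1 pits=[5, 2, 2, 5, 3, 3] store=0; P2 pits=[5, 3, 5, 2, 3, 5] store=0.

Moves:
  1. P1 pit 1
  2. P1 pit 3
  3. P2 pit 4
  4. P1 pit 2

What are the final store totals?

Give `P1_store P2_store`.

Move 1: P1 pit1 -> P1=[5,0,3,6,3,3](0) P2=[5,3,5,2,3,5](0)
Move 2: P1 pit3 -> P1=[5,0,3,0,4,4](1) P2=[6,4,6,2,3,5](0)
Move 3: P2 pit4 -> P1=[6,0,3,0,4,4](1) P2=[6,4,6,2,0,6](1)
Move 4: P1 pit2 -> P1=[6,0,0,1,5,5](1) P2=[6,4,6,2,0,6](1)

Answer: 1 1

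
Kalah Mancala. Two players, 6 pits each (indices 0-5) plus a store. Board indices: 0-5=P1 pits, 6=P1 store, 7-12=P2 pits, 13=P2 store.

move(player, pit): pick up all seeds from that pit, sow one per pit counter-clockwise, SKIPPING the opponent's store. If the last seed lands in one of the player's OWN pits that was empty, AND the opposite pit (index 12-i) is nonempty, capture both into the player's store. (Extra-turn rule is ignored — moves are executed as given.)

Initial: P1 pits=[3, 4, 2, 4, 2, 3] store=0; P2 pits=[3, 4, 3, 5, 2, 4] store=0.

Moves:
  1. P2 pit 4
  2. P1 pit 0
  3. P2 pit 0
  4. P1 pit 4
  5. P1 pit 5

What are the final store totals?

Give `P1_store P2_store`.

Move 1: P2 pit4 -> P1=[3,4,2,4,2,3](0) P2=[3,4,3,5,0,5](1)
Move 2: P1 pit0 -> P1=[0,5,3,5,2,3](0) P2=[3,4,3,5,0,5](1)
Move 3: P2 pit0 -> P1=[0,5,3,5,2,3](0) P2=[0,5,4,6,0,5](1)
Move 4: P1 pit4 -> P1=[0,5,3,5,0,4](1) P2=[0,5,4,6,0,5](1)
Move 5: P1 pit5 -> P1=[0,5,3,5,0,0](2) P2=[1,6,5,6,0,5](1)

Answer: 2 1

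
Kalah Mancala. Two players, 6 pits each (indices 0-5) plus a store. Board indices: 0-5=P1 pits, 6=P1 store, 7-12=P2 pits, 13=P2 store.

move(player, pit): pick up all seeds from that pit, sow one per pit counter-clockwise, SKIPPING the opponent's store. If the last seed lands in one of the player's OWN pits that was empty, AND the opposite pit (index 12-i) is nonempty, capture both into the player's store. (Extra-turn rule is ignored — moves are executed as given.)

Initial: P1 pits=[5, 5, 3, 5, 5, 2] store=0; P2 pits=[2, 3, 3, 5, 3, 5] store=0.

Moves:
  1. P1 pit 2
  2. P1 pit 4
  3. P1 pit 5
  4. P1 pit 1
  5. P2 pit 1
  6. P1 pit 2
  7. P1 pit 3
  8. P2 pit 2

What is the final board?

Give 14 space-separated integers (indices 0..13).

Answer: 6 1 1 0 2 2 4 5 1 0 9 6 7 2

Derivation:
Move 1: P1 pit2 -> P1=[5,5,0,6,6,3](0) P2=[2,3,3,5,3,5](0)
Move 2: P1 pit4 -> P1=[5,5,0,6,0,4](1) P2=[3,4,4,6,3,5](0)
Move 3: P1 pit5 -> P1=[5,5,0,6,0,0](2) P2=[4,5,5,6,3,5](0)
Move 4: P1 pit1 -> P1=[5,0,1,7,1,1](3) P2=[4,5,5,6,3,5](0)
Move 5: P2 pit1 -> P1=[5,0,1,7,1,1](3) P2=[4,0,6,7,4,6](1)
Move 6: P1 pit2 -> P1=[5,0,0,8,1,1](3) P2=[4,0,6,7,4,6](1)
Move 7: P1 pit3 -> P1=[5,0,0,0,2,2](4) P2=[5,1,7,8,5,6](1)
Move 8: P2 pit2 -> P1=[6,1,1,0,2,2](4) P2=[5,1,0,9,6,7](2)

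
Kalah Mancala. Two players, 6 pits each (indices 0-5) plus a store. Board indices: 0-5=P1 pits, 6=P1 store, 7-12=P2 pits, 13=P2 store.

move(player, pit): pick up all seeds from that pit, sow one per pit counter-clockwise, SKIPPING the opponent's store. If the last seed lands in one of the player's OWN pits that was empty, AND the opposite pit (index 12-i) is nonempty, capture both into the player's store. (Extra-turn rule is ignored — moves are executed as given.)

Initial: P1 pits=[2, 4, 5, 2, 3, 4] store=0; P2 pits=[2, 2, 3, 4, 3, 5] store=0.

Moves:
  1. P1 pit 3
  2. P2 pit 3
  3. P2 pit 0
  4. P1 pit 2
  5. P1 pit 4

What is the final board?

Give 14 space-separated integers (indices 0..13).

Answer: 3 4 0 1 0 7 2 2 4 5 0 4 6 1

Derivation:
Move 1: P1 pit3 -> P1=[2,4,5,0,4,5](0) P2=[2,2,3,4,3,5](0)
Move 2: P2 pit3 -> P1=[3,4,5,0,4,5](0) P2=[2,2,3,0,4,6](1)
Move 3: P2 pit0 -> P1=[3,4,5,0,4,5](0) P2=[0,3,4,0,4,6](1)
Move 4: P1 pit2 -> P1=[3,4,0,1,5,6](1) P2=[1,3,4,0,4,6](1)
Move 5: P1 pit4 -> P1=[3,4,0,1,0,7](2) P2=[2,4,5,0,4,6](1)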